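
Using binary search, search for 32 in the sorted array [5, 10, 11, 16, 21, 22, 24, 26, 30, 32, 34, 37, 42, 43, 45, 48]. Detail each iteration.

Binary search for 32 in [5, 10, 11, 16, 21, 22, 24, 26, 30, 32, 34, 37, 42, 43, 45, 48]:

lo=0, hi=15, mid=7, arr[mid]=26 -> 26 < 32, search right half
lo=8, hi=15, mid=11, arr[mid]=37 -> 37 > 32, search left half
lo=8, hi=10, mid=9, arr[mid]=32 -> Found target at index 9!

Binary search finds 32 at index 9 after 3 comparisons. The search repeatedly halves the search space by comparing with the middle element.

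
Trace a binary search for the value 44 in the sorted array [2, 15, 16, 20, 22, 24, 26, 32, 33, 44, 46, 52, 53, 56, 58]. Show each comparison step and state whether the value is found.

Binary search for 44 in [2, 15, 16, 20, 22, 24, 26, 32, 33, 44, 46, 52, 53, 56, 58]:

lo=0, hi=14, mid=7, arr[mid]=32 -> 32 < 44, search right half
lo=8, hi=14, mid=11, arr[mid]=52 -> 52 > 44, search left half
lo=8, hi=10, mid=9, arr[mid]=44 -> Found target at index 9!

Binary search finds 44 at index 9 after 3 comparisons. The search repeatedly halves the search space by comparing with the middle element.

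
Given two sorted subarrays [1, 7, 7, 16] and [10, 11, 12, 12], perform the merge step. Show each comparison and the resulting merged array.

Merging process:

Compare 1 vs 10: take 1 from left. Merged: [1]
Compare 7 vs 10: take 7 from left. Merged: [1, 7]
Compare 7 vs 10: take 7 from left. Merged: [1, 7, 7]
Compare 16 vs 10: take 10 from right. Merged: [1, 7, 7, 10]
Compare 16 vs 11: take 11 from right. Merged: [1, 7, 7, 10, 11]
Compare 16 vs 12: take 12 from right. Merged: [1, 7, 7, 10, 11, 12]
Compare 16 vs 12: take 12 from right. Merged: [1, 7, 7, 10, 11, 12, 12]
Append remaining from left: [16]. Merged: [1, 7, 7, 10, 11, 12, 12, 16]

Final merged array: [1, 7, 7, 10, 11, 12, 12, 16]
Total comparisons: 7

The merged array is [1, 7, 7, 10, 11, 12, 12, 16], requiring 7 comparisons. The merge step runs in O(n) time where n is the total number of elements.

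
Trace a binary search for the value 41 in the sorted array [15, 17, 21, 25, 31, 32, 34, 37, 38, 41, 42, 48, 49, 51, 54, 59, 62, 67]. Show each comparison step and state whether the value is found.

Binary search for 41 in [15, 17, 21, 25, 31, 32, 34, 37, 38, 41, 42, 48, 49, 51, 54, 59, 62, 67]:

lo=0, hi=17, mid=8, arr[mid]=38 -> 38 < 41, search right half
lo=9, hi=17, mid=13, arr[mid]=51 -> 51 > 41, search left half
lo=9, hi=12, mid=10, arr[mid]=42 -> 42 > 41, search left half
lo=9, hi=9, mid=9, arr[mid]=41 -> Found target at index 9!

Binary search finds 41 at index 9 after 4 comparisons. The search repeatedly halves the search space by comparing with the middle element.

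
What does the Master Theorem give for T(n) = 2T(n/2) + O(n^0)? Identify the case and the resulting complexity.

Master Theorem for T(n) = 2T(n/2) + O(n^0):

a = 2, b = 2, c = 0
log_b(a) = log_2(2) = 1.0000

Case 1: c = 0 < log_2(2) = 1.0000
T(n) = O(n^(log_2 2)) = O(n)

For T(n) = 2T(n/2) + O(n^0): log_2(2) = 1.0000. This is Case 1 of the Master Theorem (c < log_b(a), work dominated by leaves), giving O(n).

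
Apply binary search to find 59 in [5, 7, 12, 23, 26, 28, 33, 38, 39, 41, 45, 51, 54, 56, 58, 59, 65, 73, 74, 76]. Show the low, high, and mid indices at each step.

Binary search for 59 in [5, 7, 12, 23, 26, 28, 33, 38, 39, 41, 45, 51, 54, 56, 58, 59, 65, 73, 74, 76]:

lo=0, hi=19, mid=9, arr[mid]=41 -> 41 < 59, search right half
lo=10, hi=19, mid=14, arr[mid]=58 -> 58 < 59, search right half
lo=15, hi=19, mid=17, arr[mid]=73 -> 73 > 59, search left half
lo=15, hi=16, mid=15, arr[mid]=59 -> Found target at index 15!

Binary search finds 59 at index 15 after 4 comparisons. The search repeatedly halves the search space by comparing with the middle element.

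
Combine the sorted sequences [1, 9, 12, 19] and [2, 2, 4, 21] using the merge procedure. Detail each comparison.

Merging process:

Compare 1 vs 2: take 1 from left. Merged: [1]
Compare 9 vs 2: take 2 from right. Merged: [1, 2]
Compare 9 vs 2: take 2 from right. Merged: [1, 2, 2]
Compare 9 vs 4: take 4 from right. Merged: [1, 2, 2, 4]
Compare 9 vs 21: take 9 from left. Merged: [1, 2, 2, 4, 9]
Compare 12 vs 21: take 12 from left. Merged: [1, 2, 2, 4, 9, 12]
Compare 19 vs 21: take 19 from left. Merged: [1, 2, 2, 4, 9, 12, 19]
Append remaining from right: [21]. Merged: [1, 2, 2, 4, 9, 12, 19, 21]

Final merged array: [1, 2, 2, 4, 9, 12, 19, 21]
Total comparisons: 7

The merged array is [1, 2, 2, 4, 9, 12, 19, 21], requiring 7 comparisons. The merge step runs in O(n) time where n is the total number of elements.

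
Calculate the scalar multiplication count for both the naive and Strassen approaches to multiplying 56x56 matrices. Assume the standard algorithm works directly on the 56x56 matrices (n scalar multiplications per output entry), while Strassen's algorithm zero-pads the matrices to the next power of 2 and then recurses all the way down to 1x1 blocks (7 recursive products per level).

Matrix multiplication for 56x56 matrices:

Strassen's algorithm requires power-of-2 dimensions. Pad 56x56 to 64x64 (next power of 2).

Standard algorithm: 56^3 = 175616 multiplications
Strassen's algorithm: 7^(log2(64)) = 7^6 = 117649 multiplications
Savings: 175616 - 117649 = 57967 multiplications

Standard: 175616 multiplications (56^3). Strassen: 117649 multiplications (7^6, after padding to 64x64). Strassen reduces 8 recursive multiplications to 7 at each level.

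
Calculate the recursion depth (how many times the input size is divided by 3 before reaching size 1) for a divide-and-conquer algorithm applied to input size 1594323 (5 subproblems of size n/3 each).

For divide and conquer with division factor 3:

Problem sizes at each level:
Level 0: 1594323
Level 1: 531441
Level 2: 177147
Level 3: 59049
Level 4: 19683
Level 5: 6561
Level 6: 2187
Level 7: 729
Level 8: 243
Level 9: 81
Level 10: 27
Level 11: 9
Level 12: 3
Level 13: 1

The root is level 0 and the size-1 base case is level 13 (the tree spans levels 0 through 13, i.e. 14 levels counting the root), so the depth is the number of divisions: log_3(1594323) = 13

The recursion tree depth is log_3(1594323) = 13. At each level, the problem size is divided by 3, so it takes 13 divisions to reduce to a base case of size 1. The algorithm makes 5 recursive calls at each level.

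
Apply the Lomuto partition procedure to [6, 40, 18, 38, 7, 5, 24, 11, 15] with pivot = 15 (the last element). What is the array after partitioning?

Lomuto partition with pivot = 15:

Initial array: [6, 40, 18, 38, 7, 5, 24, 11, 15]

arr[0]=6 <= 15: swap with position 0, array becomes [6, 40, 18, 38, 7, 5, 24, 11, 15]
arr[1]=40 > 15: no swap
arr[2]=18 > 15: no swap
arr[3]=38 > 15: no swap
arr[4]=7 <= 15: swap with position 1, array becomes [6, 7, 18, 38, 40, 5, 24, 11, 15]
arr[5]=5 <= 15: swap with position 2, array becomes [6, 7, 5, 38, 40, 18, 24, 11, 15]
arr[6]=24 > 15: no swap
arr[7]=11 <= 15: swap with position 3, array becomes [6, 7, 5, 11, 40, 18, 24, 38, 15]

Place pivot at position 4: [6, 7, 5, 11, 15, 18, 24, 38, 40]
Pivot position: 4

After partitioning with pivot 15, the array becomes [6, 7, 5, 11, 15, 18, 24, 38, 40]. The pivot is placed at index 4. All elements to the left of the pivot are <= 15, and all elements to the right are > 15.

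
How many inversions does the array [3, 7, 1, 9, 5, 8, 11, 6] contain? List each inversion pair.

Finding inversions in [3, 7, 1, 9, 5, 8, 11, 6]:

(0, 2): arr[0]=3 > arr[2]=1
(1, 2): arr[1]=7 > arr[2]=1
(1, 4): arr[1]=7 > arr[4]=5
(1, 7): arr[1]=7 > arr[7]=6
(3, 4): arr[3]=9 > arr[4]=5
(3, 5): arr[3]=9 > arr[5]=8
(3, 7): arr[3]=9 > arr[7]=6
(5, 7): arr[5]=8 > arr[7]=6
(6, 7): arr[6]=11 > arr[7]=6

Total inversions: 9

The array has 9 inversion(s): (0,2), (1,2), (1,4), (1,7), (3,4), (3,5), (3,7), (5,7), (6,7). Each pair (i,j) satisfies i < j and arr[i] > arr[j].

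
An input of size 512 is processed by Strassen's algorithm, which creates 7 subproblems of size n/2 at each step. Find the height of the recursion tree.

For divide and conquer with division factor 2:

Problem sizes at each level:
Level 0: 512
Level 1: 256
Level 2: 128
Level 3: 64
Level 4: 32
Level 5: 16
Level 6: 8
Level 7: 4
Level 8: 2
Level 9: 1

The root is level 0 and the size-1 base case is level 9 (the tree spans levels 0 through 9, i.e. 10 levels counting the root), so the depth is the number of divisions: log_2(512) = 9

The recursion tree depth is log_2(512) = 9. At each level, the problem size is divided by 2, so it takes 9 divisions to reduce to a base case of size 1. The algorithm makes 7 recursive calls at each level.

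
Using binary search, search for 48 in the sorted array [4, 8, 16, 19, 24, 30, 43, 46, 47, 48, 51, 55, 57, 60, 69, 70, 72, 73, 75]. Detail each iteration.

Binary search for 48 in [4, 8, 16, 19, 24, 30, 43, 46, 47, 48, 51, 55, 57, 60, 69, 70, 72, 73, 75]:

lo=0, hi=18, mid=9, arr[mid]=48 -> Found target at index 9!

Binary search finds 48 at index 9 after 1 comparisons. The search repeatedly halves the search space by comparing with the middle element.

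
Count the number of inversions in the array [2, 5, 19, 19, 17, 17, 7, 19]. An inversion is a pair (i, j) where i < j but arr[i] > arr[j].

Finding inversions in [2, 5, 19, 19, 17, 17, 7, 19]:

(2, 4): arr[2]=19 > arr[4]=17
(2, 5): arr[2]=19 > arr[5]=17
(2, 6): arr[2]=19 > arr[6]=7
(3, 4): arr[3]=19 > arr[4]=17
(3, 5): arr[3]=19 > arr[5]=17
(3, 6): arr[3]=19 > arr[6]=7
(4, 6): arr[4]=17 > arr[6]=7
(5, 6): arr[5]=17 > arr[6]=7

Total inversions: 8

The array has 8 inversion(s): (2,4), (2,5), (2,6), (3,4), (3,5), (3,6), (4,6), (5,6). Each pair (i,j) satisfies i < j and arr[i] > arr[j].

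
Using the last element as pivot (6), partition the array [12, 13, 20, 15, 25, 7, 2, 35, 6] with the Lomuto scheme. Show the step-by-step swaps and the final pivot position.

Lomuto partition with pivot = 6:

Initial array: [12, 13, 20, 15, 25, 7, 2, 35, 6]

arr[0]=12 > 6: no swap
arr[1]=13 > 6: no swap
arr[2]=20 > 6: no swap
arr[3]=15 > 6: no swap
arr[4]=25 > 6: no swap
arr[5]=7 > 6: no swap
arr[6]=2 <= 6: swap with position 0, array becomes [2, 13, 20, 15, 25, 7, 12, 35, 6]
arr[7]=35 > 6: no swap

Place pivot at position 1: [2, 6, 20, 15, 25, 7, 12, 35, 13]
Pivot position: 1

After partitioning with pivot 6, the array becomes [2, 6, 20, 15, 25, 7, 12, 35, 13]. The pivot is placed at index 1. All elements to the left of the pivot are <= 6, and all elements to the right are > 6.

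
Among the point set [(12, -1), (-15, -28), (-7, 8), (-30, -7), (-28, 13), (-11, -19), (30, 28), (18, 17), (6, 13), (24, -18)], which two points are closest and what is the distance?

Computing all pairwise distances among 10 points:

d((12, -1), (-15, -28)) = 38.1838
d((12, -1), (-7, 8)) = 21.0238
d((12, -1), (-30, -7)) = 42.4264
d((12, -1), (-28, 13)) = 42.3792
d((12, -1), (-11, -19)) = 29.2062
d((12, -1), (30, 28)) = 34.1321
d((12, -1), (18, 17)) = 18.9737
d((12, -1), (6, 13)) = 15.2315
d((12, -1), (24, -18)) = 20.8087
d((-15, -28), (-7, 8)) = 36.8782
d((-15, -28), (-30, -7)) = 25.807
d((-15, -28), (-28, 13)) = 43.0116
d((-15, -28), (-11, -19)) = 9.8489 <-- minimum
d((-15, -28), (30, 28)) = 71.8401
d((-15, -28), (18, 17)) = 55.8032
d((-15, -28), (6, 13)) = 46.0652
d((-15, -28), (24, -18)) = 40.2616
d((-7, 8), (-30, -7)) = 27.4591
d((-7, 8), (-28, 13)) = 21.587
d((-7, 8), (-11, -19)) = 27.2947
d((-7, 8), (30, 28)) = 42.0595
d((-7, 8), (18, 17)) = 26.5707
d((-7, 8), (6, 13)) = 13.9284
d((-7, 8), (24, -18)) = 40.4599
d((-30, -7), (-28, 13)) = 20.0998
d((-30, -7), (-11, -19)) = 22.4722
d((-30, -7), (30, 28)) = 69.4622
d((-30, -7), (18, 17)) = 53.6656
d((-30, -7), (6, 13)) = 41.1825
d((-30, -7), (24, -18)) = 55.109
d((-28, 13), (-11, -19)) = 36.2353
d((-28, 13), (30, 28)) = 59.9083
d((-28, 13), (18, 17)) = 46.1736
d((-28, 13), (6, 13)) = 34.0
d((-28, 13), (24, -18)) = 60.5392
d((-11, -19), (30, 28)) = 62.3699
d((-11, -19), (18, 17)) = 46.2277
d((-11, -19), (6, 13)) = 36.2353
d((-11, -19), (24, -18)) = 35.0143
d((30, 28), (18, 17)) = 16.2788
d((30, 28), (6, 13)) = 28.3019
d((30, 28), (24, -18)) = 46.3897
d((18, 17), (6, 13)) = 12.6491
d((18, 17), (24, -18)) = 35.5106
d((6, 13), (24, -18)) = 35.8469

Closest pair: (-15, -28) and (-11, -19) with distance 9.8489

The closest pair is (-15, -28) and (-11, -19) with Euclidean distance 9.8489. For 10 points, brute-force pairwise comparison is shown above. For large n, the divide-and-conquer algorithm (sort by x, recurse on halves, check the dividing strip) achieves O(n log n).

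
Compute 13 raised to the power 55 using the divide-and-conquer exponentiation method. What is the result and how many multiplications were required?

Computing 13^55 by squaring (build up from 13^1; each line after the first costs one multiplication):

13^1 = 13
13^2 = (13^1)^2 = 13^2 = 169
13^3 = 13 * 13^2 = 13 * 169 = 2197
13^6 = (13^3)^2 = 2197^2 = 4826809
13^12 = (13^6)^2 = 4826809^2 = 23298085122481
13^13 = 13 * 13^12 = 13 * 23298085122481 = 302875106592253
13^26 = (13^13)^2 = 302875106592253^2 = 91733330193268616658399616009
13^27 = 13 * 13^26 = 13 * 91733330193268616658399616009 = 1192533292512492016559195008117
13^54 = (13^27)^2 = 1192533292512492016559195008117^2 = 1422135653750684847524758738836375672734734444846971695885689
13^55 = 13 * 13^54 = 13 * 1422135653750684847524758738836375672734734444846971695885689 = 18487763498758903017821863604872883745551547783010632046513957

Result: 18487763498758903017821863604872883745551547783010632046513957
Multiplications needed: 9 (9 lines after 13^1)

13^55 = 18487763498758903017821863604872883745551547783010632046513957. Using exponentiation by squaring, this requires 9 multiplications. The key idea: if the exponent is even, square the half-power; if odd, multiply by the base once.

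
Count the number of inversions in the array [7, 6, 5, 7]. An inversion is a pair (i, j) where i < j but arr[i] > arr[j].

Finding inversions in [7, 6, 5, 7]:

(0, 1): arr[0]=7 > arr[1]=6
(0, 2): arr[0]=7 > arr[2]=5
(1, 2): arr[1]=6 > arr[2]=5

Total inversions: 3

The array has 3 inversion(s): (0,1), (0,2), (1,2). Each pair (i,j) satisfies i < j and arr[i] > arr[j].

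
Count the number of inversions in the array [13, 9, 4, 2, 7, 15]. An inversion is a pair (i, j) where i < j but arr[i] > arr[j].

Finding inversions in [13, 9, 4, 2, 7, 15]:

(0, 1): arr[0]=13 > arr[1]=9
(0, 2): arr[0]=13 > arr[2]=4
(0, 3): arr[0]=13 > arr[3]=2
(0, 4): arr[0]=13 > arr[4]=7
(1, 2): arr[1]=9 > arr[2]=4
(1, 3): arr[1]=9 > arr[3]=2
(1, 4): arr[1]=9 > arr[4]=7
(2, 3): arr[2]=4 > arr[3]=2

Total inversions: 8

The array has 8 inversion(s): (0,1), (0,2), (0,3), (0,4), (1,2), (1,3), (1,4), (2,3). Each pair (i,j) satisfies i < j and arr[i] > arr[j].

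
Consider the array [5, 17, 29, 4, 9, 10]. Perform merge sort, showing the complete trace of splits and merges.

Merge sort trace:

Split: [5, 17, 29, 4, 9, 10] -> [5, 17, 29] and [4, 9, 10]
  Split: [5, 17, 29] -> [5] and [17, 29]
    Split: [17, 29] -> [17] and [29]
    Merge: [17] + [29] -> [17, 29]
  Merge: [5] + [17, 29] -> [5, 17, 29]
  Split: [4, 9, 10] -> [4] and [9, 10]
    Split: [9, 10] -> [9] and [10]
    Merge: [9] + [10] -> [9, 10]
  Merge: [4] + [9, 10] -> [4, 9, 10]
Merge: [5, 17, 29] + [4, 9, 10] -> [4, 5, 9, 10, 17, 29]

Final sorted array: [4, 5, 9, 10, 17, 29]

The merge sort proceeds by recursively splitting the array and merging sorted halves.
After all merges, the sorted array is [4, 5, 9, 10, 17, 29].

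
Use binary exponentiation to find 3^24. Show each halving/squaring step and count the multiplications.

Computing 3^24 by squaring (build up from 3^1; each line after the first costs one multiplication):

3^1 = 3
3^2 = (3^1)^2 = 3^2 = 9
3^3 = 3 * 3^2 = 3 * 9 = 27
3^6 = (3^3)^2 = 27^2 = 729
3^12 = (3^6)^2 = 729^2 = 531441
3^24 = (3^12)^2 = 531441^2 = 282429536481

Result: 282429536481
Multiplications needed: 5 (5 lines after 3^1)

3^24 = 282429536481. Using exponentiation by squaring, this requires 5 multiplications. The key idea: if the exponent is even, square the half-power; if odd, multiply by the base once.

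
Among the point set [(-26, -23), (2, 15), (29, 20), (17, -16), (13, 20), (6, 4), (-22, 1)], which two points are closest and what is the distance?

Computing all pairwise distances among 7 points:

d((-26, -23), (2, 15)) = 47.2017
d((-26, -23), (29, 20)) = 69.814
d((-26, -23), (17, -16)) = 43.566
d((-26, -23), (13, 20)) = 58.0517
d((-26, -23), (6, 4)) = 41.8688
d((-26, -23), (-22, 1)) = 24.3311
d((2, 15), (29, 20)) = 27.4591
d((2, 15), (17, -16)) = 34.4384
d((2, 15), (13, 20)) = 12.083
d((2, 15), (6, 4)) = 11.7047 <-- minimum
d((2, 15), (-22, 1)) = 27.7849
d((29, 20), (17, -16)) = 37.9473
d((29, 20), (13, 20)) = 16.0
d((29, 20), (6, 4)) = 28.0179
d((29, 20), (-22, 1)) = 54.4243
d((17, -16), (13, 20)) = 36.2215
d((17, -16), (6, 4)) = 22.8254
d((17, -16), (-22, 1)) = 42.5441
d((13, 20), (6, 4)) = 17.4642
d((13, 20), (-22, 1)) = 39.8246
d((6, 4), (-22, 1)) = 28.1603

Closest pair: (2, 15) and (6, 4) with distance 11.7047

The closest pair is (2, 15) and (6, 4) with Euclidean distance 11.7047. For 7 points, brute-force pairwise comparison is shown above. For large n, the divide-and-conquer algorithm (sort by x, recurse on halves, check the dividing strip) achieves O(n log n).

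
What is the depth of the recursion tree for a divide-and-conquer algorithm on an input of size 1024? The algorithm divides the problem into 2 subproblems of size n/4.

For divide and conquer with division factor 4:

Problem sizes at each level:
Level 0: 1024
Level 1: 256
Level 2: 64
Level 3: 16
Level 4: 4
Level 5: 1

The root is level 0 and the size-1 base case is level 5 (the tree spans levels 0 through 5, i.e. 6 levels counting the root), so the depth is the number of divisions: log_4(1024) = 5

The recursion tree depth is log_4(1024) = 5. At each level, the problem size is divided by 4, so it takes 5 divisions to reduce to a base case of size 1. The algorithm makes 2 recursive calls at each level.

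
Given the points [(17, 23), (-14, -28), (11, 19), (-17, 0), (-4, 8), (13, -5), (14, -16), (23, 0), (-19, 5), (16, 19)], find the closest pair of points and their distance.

Computing all pairwise distances among 10 points:

d((17, 23), (-14, -28)) = 59.6825
d((17, 23), (11, 19)) = 7.2111
d((17, 23), (-17, 0)) = 41.0488
d((17, 23), (-4, 8)) = 25.807
d((17, 23), (13, -5)) = 28.2843
d((17, 23), (14, -16)) = 39.1152
d((17, 23), (23, 0)) = 23.7697
d((17, 23), (-19, 5)) = 40.2492
d((17, 23), (16, 19)) = 4.1231 <-- minimum
d((-14, -28), (11, 19)) = 53.2353
d((-14, -28), (-17, 0)) = 28.1603
d((-14, -28), (-4, 8)) = 37.3631
d((-14, -28), (13, -5)) = 35.4683
d((-14, -28), (14, -16)) = 30.4631
d((-14, -28), (23, 0)) = 46.4004
d((-14, -28), (-19, 5)) = 33.3766
d((-14, -28), (16, 19)) = 55.7584
d((11, 19), (-17, 0)) = 33.8378
d((11, 19), (-4, 8)) = 18.6011
d((11, 19), (13, -5)) = 24.0832
d((11, 19), (14, -16)) = 35.1283
d((11, 19), (23, 0)) = 22.4722
d((11, 19), (-19, 5)) = 33.1059
d((11, 19), (16, 19)) = 5.0
d((-17, 0), (-4, 8)) = 15.2643
d((-17, 0), (13, -5)) = 30.4138
d((-17, 0), (14, -16)) = 34.8855
d((-17, 0), (23, 0)) = 40.0
d((-17, 0), (-19, 5)) = 5.3852
d((-17, 0), (16, 19)) = 38.0789
d((-4, 8), (13, -5)) = 21.4009
d((-4, 8), (14, -16)) = 30.0
d((-4, 8), (23, 0)) = 28.1603
d((-4, 8), (-19, 5)) = 15.2971
d((-4, 8), (16, 19)) = 22.8254
d((13, -5), (14, -16)) = 11.0454
d((13, -5), (23, 0)) = 11.1803
d((13, -5), (-19, 5)) = 33.5261
d((13, -5), (16, 19)) = 24.1868
d((14, -16), (23, 0)) = 18.3576
d((14, -16), (-19, 5)) = 39.1152
d((14, -16), (16, 19)) = 35.0571
d((23, 0), (-19, 5)) = 42.2966
d((23, 0), (16, 19)) = 20.2485
d((-19, 5), (16, 19)) = 37.6962

Closest pair: (17, 23) and (16, 19) with distance 4.1231

The closest pair is (17, 23) and (16, 19) with Euclidean distance 4.1231. For 10 points, brute-force pairwise comparison is shown above. For large n, the divide-and-conquer algorithm (sort by x, recurse on halves, check the dividing strip) achieves O(n log n).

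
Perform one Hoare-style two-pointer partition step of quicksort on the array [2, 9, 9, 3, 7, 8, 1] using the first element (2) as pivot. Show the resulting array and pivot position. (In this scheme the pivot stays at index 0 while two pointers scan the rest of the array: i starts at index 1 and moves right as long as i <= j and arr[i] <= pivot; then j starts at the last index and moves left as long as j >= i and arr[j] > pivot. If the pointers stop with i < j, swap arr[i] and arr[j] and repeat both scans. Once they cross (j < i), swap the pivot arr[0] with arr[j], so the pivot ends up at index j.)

Hoare-style two-pointer partition with pivot = 2:

Initial array: [2, 9, 9, 3, 7, 8, 1]

Pointers start at i = 1, j = 6.
i stops at index 1 (arr[1]=9 > 2), j stops at index 6 (arr[6]=1 <= 2): swap arr[1] and arr[6], array becomes [2, 1, 9, 3, 7, 8, 9]
i ends at 2, j ends at 1: the pointers have crossed (j < i), so scanning stops.

Swap pivot arr[0] with arr[1] to place pivot at position 1: [1, 2, 9, 3, 7, 8, 9]
Pivot position: 1

After partitioning with pivot 2, the array becomes [1, 2, 9, 3, 7, 8, 9]. The pivot is placed at index 1. All elements to the left of the pivot are <= 2, and all elements to the right are > 2.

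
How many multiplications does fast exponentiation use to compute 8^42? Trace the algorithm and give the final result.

Computing 8^42 by squaring (build up from 8^1; each line after the first costs one multiplication):

8^1 = 8
8^2 = (8^1)^2 = 8^2 = 64
8^4 = (8^2)^2 = 64^2 = 4096
8^5 = 8 * 8^4 = 8 * 4096 = 32768
8^10 = (8^5)^2 = 32768^2 = 1073741824
8^20 = (8^10)^2 = 1073741824^2 = 1152921504606846976
8^21 = 8 * 8^20 = 8 * 1152921504606846976 = 9223372036854775808
8^42 = (8^21)^2 = 9223372036854775808^2 = 85070591730234615865843651857942052864

Result: 85070591730234615865843651857942052864
Multiplications needed: 7 (7 lines after 8^1)

8^42 = 85070591730234615865843651857942052864. Using exponentiation by squaring, this requires 7 multiplications. The key idea: if the exponent is even, square the half-power; if odd, multiply by the base once.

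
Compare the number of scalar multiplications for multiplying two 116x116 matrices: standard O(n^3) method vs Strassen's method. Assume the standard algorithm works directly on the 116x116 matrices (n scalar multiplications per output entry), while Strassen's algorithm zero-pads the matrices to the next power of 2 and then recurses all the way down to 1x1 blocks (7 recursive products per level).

Matrix multiplication for 116x116 matrices:

Strassen's algorithm requires power-of-2 dimensions. Pad 116x116 to 128x128 (next power of 2).

Standard algorithm: 116^3 = 1560896 multiplications
Strassen's algorithm: 7^(log2(128)) = 7^7 = 823543 multiplications
Savings: 1560896 - 823543 = 737353 multiplications

Standard: 1560896 multiplications (116^3). Strassen: 823543 multiplications (7^7, after padding to 128x128). Strassen reduces 8 recursive multiplications to 7 at each level.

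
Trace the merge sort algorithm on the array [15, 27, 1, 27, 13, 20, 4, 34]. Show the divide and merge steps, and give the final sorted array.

Merge sort trace:

Split: [15, 27, 1, 27, 13, 20, 4, 34] -> [15, 27, 1, 27] and [13, 20, 4, 34]
  Split: [15, 27, 1, 27] -> [15, 27] and [1, 27]
    Split: [15, 27] -> [15] and [27]
    Merge: [15] + [27] -> [15, 27]
    Split: [1, 27] -> [1] and [27]
    Merge: [1] + [27] -> [1, 27]
  Merge: [15, 27] + [1, 27] -> [1, 15, 27, 27]
  Split: [13, 20, 4, 34] -> [13, 20] and [4, 34]
    Split: [13, 20] -> [13] and [20]
    Merge: [13] + [20] -> [13, 20]
    Split: [4, 34] -> [4] and [34]
    Merge: [4] + [34] -> [4, 34]
  Merge: [13, 20] + [4, 34] -> [4, 13, 20, 34]
Merge: [1, 15, 27, 27] + [4, 13, 20, 34] -> [1, 4, 13, 15, 20, 27, 27, 34]

Final sorted array: [1, 4, 13, 15, 20, 27, 27, 34]

The merge sort proceeds by recursively splitting the array and merging sorted halves.
After all merges, the sorted array is [1, 4, 13, 15, 20, 27, 27, 34].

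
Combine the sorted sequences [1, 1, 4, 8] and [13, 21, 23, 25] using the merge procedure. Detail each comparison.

Merging process:

Compare 1 vs 13: take 1 from left. Merged: [1]
Compare 1 vs 13: take 1 from left. Merged: [1, 1]
Compare 4 vs 13: take 4 from left. Merged: [1, 1, 4]
Compare 8 vs 13: take 8 from left. Merged: [1, 1, 4, 8]
Append remaining from right: [13, 21, 23, 25]. Merged: [1, 1, 4, 8, 13, 21, 23, 25]

Final merged array: [1, 1, 4, 8, 13, 21, 23, 25]
Total comparisons: 4

The merged array is [1, 1, 4, 8, 13, 21, 23, 25], requiring 4 comparisons. The merge step runs in O(n) time where n is the total number of elements.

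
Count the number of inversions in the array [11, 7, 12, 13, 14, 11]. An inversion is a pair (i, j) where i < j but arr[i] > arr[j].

Finding inversions in [11, 7, 12, 13, 14, 11]:

(0, 1): arr[0]=11 > arr[1]=7
(2, 5): arr[2]=12 > arr[5]=11
(3, 5): arr[3]=13 > arr[5]=11
(4, 5): arr[4]=14 > arr[5]=11

Total inversions: 4

The array has 4 inversion(s): (0,1), (2,5), (3,5), (4,5). Each pair (i,j) satisfies i < j and arr[i] > arr[j].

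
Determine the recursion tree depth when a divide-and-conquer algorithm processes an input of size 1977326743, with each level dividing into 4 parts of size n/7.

For divide and conquer with division factor 7:

Problem sizes at each level:
Level 0: 1977326743
Level 1: 282475249
Level 2: 40353607
Level 3: 5764801
Level 4: 823543
Level 5: 117649
Level 6: 16807
Level 7: 2401
Level 8: 343
Level 9: 49
Level 10: 7
Level 11: 1

The root is level 0 and the size-1 base case is level 11 (the tree spans levels 0 through 11, i.e. 12 levels counting the root), so the depth is the number of divisions: log_7(1977326743) = 11

The recursion tree depth is log_7(1977326743) = 11. At each level, the problem size is divided by 7, so it takes 11 divisions to reduce to a base case of size 1. The algorithm makes 4 recursive calls at each level.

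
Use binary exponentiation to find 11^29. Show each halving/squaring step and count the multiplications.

Computing 11^29 by squaring (build up from 11^1; each line after the first costs one multiplication):

11^1 = 11
11^2 = (11^1)^2 = 11^2 = 121
11^3 = 11 * 11^2 = 11 * 121 = 1331
11^6 = (11^3)^2 = 1331^2 = 1771561
11^7 = 11 * 11^6 = 11 * 1771561 = 19487171
11^14 = (11^7)^2 = 19487171^2 = 379749833583241
11^28 = (11^14)^2 = 379749833583241^2 = 144209936106499234037676064081
11^29 = 11 * 11^28 = 11 * 144209936106499234037676064081 = 1586309297171491574414436704891

Result: 1586309297171491574414436704891
Multiplications needed: 7 (7 lines after 11^1)

11^29 = 1586309297171491574414436704891. Using exponentiation by squaring, this requires 7 multiplications. The key idea: if the exponent is even, square the half-power; if odd, multiply by the base once.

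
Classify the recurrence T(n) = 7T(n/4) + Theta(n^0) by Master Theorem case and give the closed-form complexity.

Master Theorem for T(n) = 7T(n/4) + O(n^0):

a = 7, b = 4, c = 0
log_b(a) = log_4(7) = 1.4037

Case 1: c = 0 < log_4(7) = 1.4037
T(n) = O(n^(log_4 7))

For T(n) = 7T(n/4) + O(n^0): log_4(7) = 1.4037. This is Case 1 of the Master Theorem (c < log_b(a), work dominated by leaves), giving O(n^(log_4 7)).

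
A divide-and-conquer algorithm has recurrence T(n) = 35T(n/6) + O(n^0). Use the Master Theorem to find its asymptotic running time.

Master Theorem for T(n) = 35T(n/6) + O(n^0):

a = 35, b = 6, c = 0
log_b(a) = log_6(35) = 1.9843

Case 1: c = 0 < log_6(35) = 1.9843
T(n) = O(n^(log_6 35))

For T(n) = 35T(n/6) + O(n^0): log_6(35) = 1.9843. This is Case 1 of the Master Theorem (c < log_b(a), work dominated by leaves), giving O(n^(log_6 35)).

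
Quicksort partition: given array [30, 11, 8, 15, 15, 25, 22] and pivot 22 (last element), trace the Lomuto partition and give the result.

Lomuto partition with pivot = 22:

Initial array: [30, 11, 8, 15, 15, 25, 22]

arr[0]=30 > 22: no swap
arr[1]=11 <= 22: swap with position 0, array becomes [11, 30, 8, 15, 15, 25, 22]
arr[2]=8 <= 22: swap with position 1, array becomes [11, 8, 30, 15, 15, 25, 22]
arr[3]=15 <= 22: swap with position 2, array becomes [11, 8, 15, 30, 15, 25, 22]
arr[4]=15 <= 22: swap with position 3, array becomes [11, 8, 15, 15, 30, 25, 22]
arr[5]=25 > 22: no swap

Place pivot at position 4: [11, 8, 15, 15, 22, 25, 30]
Pivot position: 4

After partitioning with pivot 22, the array becomes [11, 8, 15, 15, 22, 25, 30]. The pivot is placed at index 4. All elements to the left of the pivot are <= 22, and all elements to the right are > 22.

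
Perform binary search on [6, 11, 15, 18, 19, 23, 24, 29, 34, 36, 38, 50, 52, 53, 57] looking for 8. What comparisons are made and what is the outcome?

Binary search for 8 in [6, 11, 15, 18, 19, 23, 24, 29, 34, 36, 38, 50, 52, 53, 57]:

lo=0, hi=14, mid=7, arr[mid]=29 -> 29 > 8, search left half
lo=0, hi=6, mid=3, arr[mid]=18 -> 18 > 8, search left half
lo=0, hi=2, mid=1, arr[mid]=11 -> 11 > 8, search left half
lo=0, hi=0, mid=0, arr[mid]=6 -> 6 < 8, search right half
lo=1 > hi=0, target 8 not found

Binary search determines that 8 is not in the array after 4 comparisons. The search space was exhausted without finding the target.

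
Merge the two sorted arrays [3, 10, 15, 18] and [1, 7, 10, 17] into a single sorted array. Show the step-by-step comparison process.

Merging process:

Compare 3 vs 1: take 1 from right. Merged: [1]
Compare 3 vs 7: take 3 from left. Merged: [1, 3]
Compare 10 vs 7: take 7 from right. Merged: [1, 3, 7]
Compare 10 vs 10: take 10 from left. Merged: [1, 3, 7, 10]
Compare 15 vs 10: take 10 from right. Merged: [1, 3, 7, 10, 10]
Compare 15 vs 17: take 15 from left. Merged: [1, 3, 7, 10, 10, 15]
Compare 18 vs 17: take 17 from right. Merged: [1, 3, 7, 10, 10, 15, 17]
Append remaining from left: [18]. Merged: [1, 3, 7, 10, 10, 15, 17, 18]

Final merged array: [1, 3, 7, 10, 10, 15, 17, 18]
Total comparisons: 7

The merged array is [1, 3, 7, 10, 10, 15, 17, 18], requiring 7 comparisons. The merge step runs in O(n) time where n is the total number of elements.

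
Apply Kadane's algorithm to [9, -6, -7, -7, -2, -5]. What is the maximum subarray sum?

Using Kadane's algorithm on [9, -6, -7, -7, -2, -5]:

Scanning through the array:
Position 1 (value -6): max_ending_here = 3, max_so_far = 9
Position 2 (value -7): max_ending_here = -4, max_so_far = 9
Position 3 (value -7): max_ending_here = -7, max_so_far = 9
Position 4 (value -2): max_ending_here = -2, max_so_far = 9
Position 5 (value -5): max_ending_here = -5, max_so_far = 9

Maximum subarray: [9]
Maximum sum: 9

The maximum subarray is [9] with sum 9. This subarray runs from index 0 to index 0.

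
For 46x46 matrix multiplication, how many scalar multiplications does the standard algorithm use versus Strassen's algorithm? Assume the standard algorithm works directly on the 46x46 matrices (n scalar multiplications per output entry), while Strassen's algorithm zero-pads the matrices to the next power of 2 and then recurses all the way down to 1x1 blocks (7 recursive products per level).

Matrix multiplication for 46x46 matrices:

Strassen's algorithm requires power-of-2 dimensions. Pad 46x46 to 64x64 (next power of 2).

Standard algorithm: 46^3 = 97336 multiplications
Strassen's algorithm: 7^(log2(64)) = 7^6 = 117649 multiplications
Difference: 97336 - 117649 = -20313 (Strassen uses MORE here due to padding overhead — for small or just-over-power-of-2 n, padding can outweigh the per-level savings)

Standard: 97336 multiplications (46^3). Strassen: 117649 multiplications (7^6, after padding to 64x64). Strassen reduces 8 recursive multiplications to 7 at each level.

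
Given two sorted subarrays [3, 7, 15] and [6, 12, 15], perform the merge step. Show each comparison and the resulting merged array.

Merging process:

Compare 3 vs 6: take 3 from left. Merged: [3]
Compare 7 vs 6: take 6 from right. Merged: [3, 6]
Compare 7 vs 12: take 7 from left. Merged: [3, 6, 7]
Compare 15 vs 12: take 12 from right. Merged: [3, 6, 7, 12]
Compare 15 vs 15: take 15 from left. Merged: [3, 6, 7, 12, 15]
Append remaining from right: [15]. Merged: [3, 6, 7, 12, 15, 15]

Final merged array: [3, 6, 7, 12, 15, 15]
Total comparisons: 5

The merged array is [3, 6, 7, 12, 15, 15], requiring 5 comparisons. The merge step runs in O(n) time where n is the total number of elements.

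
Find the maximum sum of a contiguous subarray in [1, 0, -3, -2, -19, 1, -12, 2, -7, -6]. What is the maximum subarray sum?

Using Kadane's algorithm on [1, 0, -3, -2, -19, 1, -12, 2, -7, -6]:

Scanning through the array:
Position 1 (value 0): max_ending_here = 1, max_so_far = 1
Position 2 (value -3): max_ending_here = -2, max_so_far = 1
Position 3 (value -2): max_ending_here = -2, max_so_far = 1
Position 4 (value -19): max_ending_here = -19, max_so_far = 1
Position 5 (value 1): max_ending_here = 1, max_so_far = 1
Position 6 (value -12): max_ending_here = -11, max_so_far = 1
Position 7 (value 2): max_ending_here = 2, max_so_far = 2
Position 8 (value -7): max_ending_here = -5, max_so_far = 2
Position 9 (value -6): max_ending_here = -6, max_so_far = 2

Maximum subarray: [2]
Maximum sum: 2

The maximum subarray is [2] with sum 2. This subarray runs from index 7 to index 7.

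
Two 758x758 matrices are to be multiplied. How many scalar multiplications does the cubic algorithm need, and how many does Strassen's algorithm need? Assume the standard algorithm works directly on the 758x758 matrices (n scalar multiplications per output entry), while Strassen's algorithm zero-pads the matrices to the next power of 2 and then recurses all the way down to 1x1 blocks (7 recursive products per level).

Matrix multiplication for 758x758 matrices:

Strassen's algorithm requires power-of-2 dimensions. Pad 758x758 to 1024x1024 (next power of 2).

Standard algorithm: 758^3 = 435519512 multiplications
Strassen's algorithm: 7^(log2(1024)) = 7^10 = 282475249 multiplications
Savings: 435519512 - 282475249 = 153044263 multiplications

Standard: 435519512 multiplications (758^3). Strassen: 282475249 multiplications (7^10, after padding to 1024x1024). Strassen reduces 8 recursive multiplications to 7 at each level.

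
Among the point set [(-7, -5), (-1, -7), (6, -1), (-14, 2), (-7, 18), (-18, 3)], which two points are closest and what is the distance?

Computing all pairwise distances among 6 points:

d((-7, -5), (-1, -7)) = 6.3246
d((-7, -5), (6, -1)) = 13.6015
d((-7, -5), (-14, 2)) = 9.8995
d((-7, -5), (-7, 18)) = 23.0
d((-7, -5), (-18, 3)) = 13.6015
d((-1, -7), (6, -1)) = 9.2195
d((-1, -7), (-14, 2)) = 15.8114
d((-1, -7), (-7, 18)) = 25.7099
d((-1, -7), (-18, 3)) = 19.7231
d((6, -1), (-14, 2)) = 20.2237
d((6, -1), (-7, 18)) = 23.0217
d((6, -1), (-18, 3)) = 24.3311
d((-14, 2), (-7, 18)) = 17.4642
d((-14, 2), (-18, 3)) = 4.1231 <-- minimum
d((-7, 18), (-18, 3)) = 18.6011

Closest pair: (-14, 2) and (-18, 3) with distance 4.1231

The closest pair is (-14, 2) and (-18, 3) with Euclidean distance 4.1231. For 6 points, brute-force pairwise comparison is shown above. For large n, the divide-and-conquer algorithm (sort by x, recurse on halves, check the dividing strip) achieves O(n log n).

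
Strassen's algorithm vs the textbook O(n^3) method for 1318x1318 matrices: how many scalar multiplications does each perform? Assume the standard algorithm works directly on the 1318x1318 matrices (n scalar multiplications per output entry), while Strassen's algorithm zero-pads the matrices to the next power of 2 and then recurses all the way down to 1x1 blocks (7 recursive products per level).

Matrix multiplication for 1318x1318 matrices:

Strassen's algorithm requires power-of-2 dimensions. Pad 1318x1318 to 2048x2048 (next power of 2).

Standard algorithm: 1318^3 = 2289529432 multiplications
Strassen's algorithm: 7^(log2(2048)) = 7^11 = 1977326743 multiplications
Savings: 2289529432 - 1977326743 = 312202689 multiplications

Standard: 2289529432 multiplications (1318^3). Strassen: 1977326743 multiplications (7^11, after padding to 2048x2048). Strassen reduces 8 recursive multiplications to 7 at each level.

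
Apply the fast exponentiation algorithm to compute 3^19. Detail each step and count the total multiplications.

Computing 3^19 by squaring (build up from 3^1; each line after the first costs one multiplication):

3^1 = 3
3^2 = (3^1)^2 = 3^2 = 9
3^4 = (3^2)^2 = 9^2 = 81
3^8 = (3^4)^2 = 81^2 = 6561
3^9 = 3 * 3^8 = 3 * 6561 = 19683
3^18 = (3^9)^2 = 19683^2 = 387420489
3^19 = 3 * 3^18 = 3 * 387420489 = 1162261467

Result: 1162261467
Multiplications needed: 6 (6 lines after 3^1)

3^19 = 1162261467. Using exponentiation by squaring, this requires 6 multiplications. The key idea: if the exponent is even, square the half-power; if odd, multiply by the base once.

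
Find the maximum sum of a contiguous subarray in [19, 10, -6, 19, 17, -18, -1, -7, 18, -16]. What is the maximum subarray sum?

Using Kadane's algorithm on [19, 10, -6, 19, 17, -18, -1, -7, 18, -16]:

Scanning through the array:
Position 1 (value 10): max_ending_here = 29, max_so_far = 29
Position 2 (value -6): max_ending_here = 23, max_so_far = 29
Position 3 (value 19): max_ending_here = 42, max_so_far = 42
Position 4 (value 17): max_ending_here = 59, max_so_far = 59
Position 5 (value -18): max_ending_here = 41, max_so_far = 59
Position 6 (value -1): max_ending_here = 40, max_so_far = 59
Position 7 (value -7): max_ending_here = 33, max_so_far = 59
Position 8 (value 18): max_ending_here = 51, max_so_far = 59
Position 9 (value -16): max_ending_here = 35, max_so_far = 59

Maximum subarray: [19, 10, -6, 19, 17]
Maximum sum: 59

The maximum subarray is [19, 10, -6, 19, 17] with sum 59. This subarray runs from index 0 to index 4.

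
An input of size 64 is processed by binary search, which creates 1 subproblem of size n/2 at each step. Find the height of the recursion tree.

For divide and conquer with division factor 2:

Problem sizes at each level:
Level 0: 64
Level 1: 32
Level 2: 16
Level 3: 8
Level 4: 4
Level 5: 2
Level 6: 1

The root is level 0 and the size-1 base case is level 6 (the tree spans levels 0 through 6, i.e. 7 levels counting the root), so the depth is the number of divisions: log_2(64) = 6

The recursion tree depth is log_2(64) = 6. At each level, the problem size is divided by 2, so it takes 6 divisions to reduce to a base case of size 1. The algorithm makes 1 recursive call at each level.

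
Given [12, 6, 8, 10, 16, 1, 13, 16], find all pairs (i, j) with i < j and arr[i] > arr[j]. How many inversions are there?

Finding inversions in [12, 6, 8, 10, 16, 1, 13, 16]:

(0, 1): arr[0]=12 > arr[1]=6
(0, 2): arr[0]=12 > arr[2]=8
(0, 3): arr[0]=12 > arr[3]=10
(0, 5): arr[0]=12 > arr[5]=1
(1, 5): arr[1]=6 > arr[5]=1
(2, 5): arr[2]=8 > arr[5]=1
(3, 5): arr[3]=10 > arr[5]=1
(4, 5): arr[4]=16 > arr[5]=1
(4, 6): arr[4]=16 > arr[6]=13

Total inversions: 9

The array has 9 inversion(s): (0,1), (0,2), (0,3), (0,5), (1,5), (2,5), (3,5), (4,5), (4,6). Each pair (i,j) satisfies i < j and arr[i] > arr[j].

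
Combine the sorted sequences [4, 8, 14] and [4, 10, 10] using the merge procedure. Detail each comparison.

Merging process:

Compare 4 vs 4: take 4 from left. Merged: [4]
Compare 8 vs 4: take 4 from right. Merged: [4, 4]
Compare 8 vs 10: take 8 from left. Merged: [4, 4, 8]
Compare 14 vs 10: take 10 from right. Merged: [4, 4, 8, 10]
Compare 14 vs 10: take 10 from right. Merged: [4, 4, 8, 10, 10]
Append remaining from left: [14]. Merged: [4, 4, 8, 10, 10, 14]

Final merged array: [4, 4, 8, 10, 10, 14]
Total comparisons: 5

The merged array is [4, 4, 8, 10, 10, 14], requiring 5 comparisons. The merge step runs in O(n) time where n is the total number of elements.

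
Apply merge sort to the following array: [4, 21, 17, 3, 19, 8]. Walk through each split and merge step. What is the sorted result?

Merge sort trace:

Split: [4, 21, 17, 3, 19, 8] -> [4, 21, 17] and [3, 19, 8]
  Split: [4, 21, 17] -> [4] and [21, 17]
    Split: [21, 17] -> [21] and [17]
    Merge: [21] + [17] -> [17, 21]
  Merge: [4] + [17, 21] -> [4, 17, 21]
  Split: [3, 19, 8] -> [3] and [19, 8]
    Split: [19, 8] -> [19] and [8]
    Merge: [19] + [8] -> [8, 19]
  Merge: [3] + [8, 19] -> [3, 8, 19]
Merge: [4, 17, 21] + [3, 8, 19] -> [3, 4, 8, 17, 19, 21]

Final sorted array: [3, 4, 8, 17, 19, 21]

The merge sort proceeds by recursively splitting the array and merging sorted halves.
After all merges, the sorted array is [3, 4, 8, 17, 19, 21].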